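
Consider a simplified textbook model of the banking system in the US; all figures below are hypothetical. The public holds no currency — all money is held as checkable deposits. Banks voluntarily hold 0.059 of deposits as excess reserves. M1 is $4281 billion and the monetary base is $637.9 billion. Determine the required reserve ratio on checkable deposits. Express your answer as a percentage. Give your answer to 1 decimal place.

9.0%

Using m = M/MB = 4281/637.9 ≈ 6.711083. Since m = (1 + c)/(c + rr + e), the denominator satisfies c + rr + e = (1 + c)/m = (1 + 0) / 6.711083 ≈ 0.149007.
With c = 0 and e = 0.059, the required reserve ratio on checkable deposits is 0.149007 − 0 − 0.059 = 0.090007.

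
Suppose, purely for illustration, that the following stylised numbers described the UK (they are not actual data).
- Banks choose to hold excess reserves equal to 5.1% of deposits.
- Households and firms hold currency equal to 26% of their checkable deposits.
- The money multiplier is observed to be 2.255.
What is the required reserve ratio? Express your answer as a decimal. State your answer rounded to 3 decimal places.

0.248

Using m = 2.255. Since m = (1 + c)/(c + rr + e), the denominator satisfies c + rr + e = (1 + c)/m = (1 + 0.26) / 2.255 ≈ 0.558758.
With c = 0.26 and e = 0.051, the required reserve ratio is 0.558758 − 0.26 − 0.051 = 0.247758.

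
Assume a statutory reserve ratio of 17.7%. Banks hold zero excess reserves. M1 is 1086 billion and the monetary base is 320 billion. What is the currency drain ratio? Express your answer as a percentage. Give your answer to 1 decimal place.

16.7%

Using m = M/MB = 1086/320 = 3.393750. From m = (1 + c)/(c + rr + e), rearranging gives 1 + c = m·(c + rr + e), so c·(1 − m) = m·(rr + e) − 1.
Hence c = [m·(rr + e) − 1]/(1 − m) = [3.393750 × (0.177 + 0) − 1] / (1 − 3.393750) ≈ 0.166812.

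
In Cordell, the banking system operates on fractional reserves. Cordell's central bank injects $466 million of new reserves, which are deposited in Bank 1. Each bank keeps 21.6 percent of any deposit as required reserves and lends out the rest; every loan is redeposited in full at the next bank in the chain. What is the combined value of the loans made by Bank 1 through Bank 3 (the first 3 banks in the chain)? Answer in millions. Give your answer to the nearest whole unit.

Bank i lends (1 − rr)^i of the original deposit: Bank 1 lends 466·0.7840 = 365.3440, Bank 2 lends 466·0.7840² ≈ 286.4297, and so on.
Summing a geometric series: total = 466·[0.7840·(1 − 0.7840^3) / (1 − 0.7840)] ≈ 876.3346 million.

$876 million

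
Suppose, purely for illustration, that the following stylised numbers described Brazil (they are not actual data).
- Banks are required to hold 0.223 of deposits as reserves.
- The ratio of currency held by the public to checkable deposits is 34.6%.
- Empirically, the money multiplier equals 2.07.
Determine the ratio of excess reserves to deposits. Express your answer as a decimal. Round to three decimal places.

Using m = 2.07. Since m = (1 + c)/(c + rr + e), the denominator satisfies c + rr + e = (1 + c)/m = (1 + 0.346) / 2.07 ≈ 0.650242.
With c = 0.346 and rr = 0.223, the ratio of excess reserves to deposits is 0.650242 − 0.346 − 0.223 = 0.081242.

0.081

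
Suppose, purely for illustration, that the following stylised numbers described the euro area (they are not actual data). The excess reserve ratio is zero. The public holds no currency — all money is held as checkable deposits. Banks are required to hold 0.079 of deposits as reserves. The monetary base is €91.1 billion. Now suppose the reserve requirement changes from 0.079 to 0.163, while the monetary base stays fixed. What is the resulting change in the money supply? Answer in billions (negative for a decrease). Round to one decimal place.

Initially m₁ = 1 / (0.079) ≈ 12.6582, so M₁ = 12.6582 × 91.1 ≈ 1153.162 billion.
After the change m₂ = 1 / (0.163) ≈ 6.1350, so M₂ = 6.1350 × 91.1 = 558.8985 billion.
ΔM = M₂ − M₁ = 558.8985 − 1153.162 = -594.2635 billion.

-594.3 billion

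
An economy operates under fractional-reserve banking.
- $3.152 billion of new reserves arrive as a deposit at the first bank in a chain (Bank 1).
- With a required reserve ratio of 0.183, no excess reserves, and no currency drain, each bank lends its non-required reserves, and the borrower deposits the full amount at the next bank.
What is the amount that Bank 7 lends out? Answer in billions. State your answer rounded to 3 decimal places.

$0.766 billion

Each bank lends a fraction (1 − rr) = 0.8170 of the deposit it receives, so Bank 7 receives 3.152·0.8170^6 and lends 3.152·0.8170^7 ≈ 0.7658 billion.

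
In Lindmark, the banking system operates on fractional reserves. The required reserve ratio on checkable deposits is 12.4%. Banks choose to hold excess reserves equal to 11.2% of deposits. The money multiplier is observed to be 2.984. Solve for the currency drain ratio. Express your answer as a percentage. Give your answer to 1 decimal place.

Using m = 2.984. From m = (1 + c)/(c + rr + e), rearranging gives 1 + c = m·(c + rr + e), so c·(1 − m) = m·(rr + e) − 1.
Hence c = [m·(rr + e) − 1]/(1 − m) = [2.984 × (0.124 + 0.112) − 1] / (1 − 2.984) ≈ 0.149081.

14.9%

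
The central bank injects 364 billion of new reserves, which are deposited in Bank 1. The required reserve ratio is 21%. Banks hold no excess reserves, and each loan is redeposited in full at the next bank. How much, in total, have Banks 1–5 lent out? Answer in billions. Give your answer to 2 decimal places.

947.98 billion

Bank i lends (1 − rr)^i of the original deposit: Bank 1 lends 364·0.7900 = 287.5600, Bank 2 lends 364·0.7900² = 227.1724, and so on.
Summing a geometric series: total = 364·[0.7900·(1 − 0.7900^5) / (1 − 0.7900)] ≈ 947.9817 billion.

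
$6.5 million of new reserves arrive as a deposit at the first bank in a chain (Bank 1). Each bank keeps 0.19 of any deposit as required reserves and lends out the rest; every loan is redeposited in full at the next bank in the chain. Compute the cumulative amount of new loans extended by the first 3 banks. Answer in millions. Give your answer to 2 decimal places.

$12.98 million

Bank i lends (1 − rr)^i of the original deposit: Bank 1 lends 6.5·0.8100 = 5.2650, Bank 2 lends 6.5·0.8100² ≈ 4.2647, and so on.
Summing a geometric series: total = 6.5·[0.8100·(1 − 0.8100^3) / (1 − 0.8100)] ≈ 12.9840 million.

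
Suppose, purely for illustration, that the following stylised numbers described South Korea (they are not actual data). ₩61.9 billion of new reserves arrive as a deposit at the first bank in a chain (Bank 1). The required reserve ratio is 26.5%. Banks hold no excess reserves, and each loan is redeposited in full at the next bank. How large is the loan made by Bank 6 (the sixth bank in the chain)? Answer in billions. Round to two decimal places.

₩9.76 billion

Each bank lends a fraction (1 − rr) = 0.7350 of the deposit it receives, so Bank 6 receives 61.9·0.7350^5 and lends 61.9·0.7350^6 ≈ 9.7592 billion.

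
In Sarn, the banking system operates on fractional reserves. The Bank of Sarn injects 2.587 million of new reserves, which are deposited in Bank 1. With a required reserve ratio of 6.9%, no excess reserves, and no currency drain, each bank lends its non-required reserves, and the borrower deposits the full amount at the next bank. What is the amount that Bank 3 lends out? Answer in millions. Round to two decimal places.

Each bank lends a fraction (1 − rr) = 0.9310 of the deposit it receives, so Bank 3 receives 2.587·0.9310^2 and lends 2.587·0.9310^3 ≈ 2.0876 million.

2.09 million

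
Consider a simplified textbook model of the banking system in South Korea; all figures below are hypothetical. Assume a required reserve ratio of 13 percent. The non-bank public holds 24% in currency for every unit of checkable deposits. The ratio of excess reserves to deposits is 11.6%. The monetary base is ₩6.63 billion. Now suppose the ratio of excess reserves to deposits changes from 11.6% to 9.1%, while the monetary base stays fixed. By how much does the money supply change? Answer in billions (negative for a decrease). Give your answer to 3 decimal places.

₩0.917 billion

Initially m₁ = (1 + 0.24) / (0.13 + 0.116 + 0.24) ≈ 2.55144, so M₁ = 2.55144 × 6.63 ≈ 16.916 billion.
After the change m₂ = (1 + 0.24) / (0.13 + 0.091 + 0.24) ≈ 2.68980, so M₂ = 2.68980 × 6.63 ≈ 17.8334 billion.
ΔM = M₂ − M₁ = 17.8334 − 16.916 = 0.9174 billion.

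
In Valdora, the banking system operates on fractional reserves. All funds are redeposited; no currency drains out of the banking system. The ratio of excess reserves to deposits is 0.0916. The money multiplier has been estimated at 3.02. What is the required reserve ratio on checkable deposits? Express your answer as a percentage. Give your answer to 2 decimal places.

23.95%

Using m = 3.02. Since m = (1 + c)/(c + rr + e), the denominator satisfies c + rr + e = (1 + c)/m = (1 + 0) / 3.02 ≈ 0.331126.
With c = 0 and e = 0.0916, the required reserve ratio on checkable deposits is 0.331126 − 0 − 0.0916 = 0.239526.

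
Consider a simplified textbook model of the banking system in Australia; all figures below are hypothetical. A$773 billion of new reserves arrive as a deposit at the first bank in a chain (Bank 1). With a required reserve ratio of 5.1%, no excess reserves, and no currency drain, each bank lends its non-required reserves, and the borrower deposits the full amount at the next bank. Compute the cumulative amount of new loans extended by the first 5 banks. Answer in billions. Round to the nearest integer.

Bank i lends (1 − rr)^i of the original deposit: Bank 1 lends 773·0.9490 = 733.5770, Bank 2 lends 773·0.9490² ≈ 696.1646, and so on.
Summing a geometric series: total = 773·[0.9490·(1 − 0.9490^5) / (1 − 0.9490)] ≈ 3312.3595 billion.

A$3312 billion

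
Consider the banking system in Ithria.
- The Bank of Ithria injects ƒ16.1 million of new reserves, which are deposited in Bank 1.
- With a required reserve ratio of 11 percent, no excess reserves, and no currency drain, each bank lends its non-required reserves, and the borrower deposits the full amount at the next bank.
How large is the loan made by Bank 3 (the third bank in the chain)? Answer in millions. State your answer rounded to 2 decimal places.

Each bank lends a fraction (1 − rr) = 0.8900 of the deposit it receives, so Bank 3 receives 16.1·0.8900^2 and lends 16.1·0.8900^3 ≈ 11.3500 million.

ƒ11.35 million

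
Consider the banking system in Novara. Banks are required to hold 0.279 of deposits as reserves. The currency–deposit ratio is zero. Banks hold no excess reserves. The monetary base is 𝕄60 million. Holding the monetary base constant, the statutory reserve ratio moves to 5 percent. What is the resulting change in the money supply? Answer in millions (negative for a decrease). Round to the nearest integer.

Initially m₁ = 1 / (0.279) ≈ 3.5842, so M₁ = 3.5842 × 60 = 215.052 million.
After the change m₂ = 1 / (0.05) = 20, so M₂ = 20 × 60 = 1200 million.
ΔM = M₂ − M₁ = 1200 − 215.052 = 984.948 million.

𝕄985 million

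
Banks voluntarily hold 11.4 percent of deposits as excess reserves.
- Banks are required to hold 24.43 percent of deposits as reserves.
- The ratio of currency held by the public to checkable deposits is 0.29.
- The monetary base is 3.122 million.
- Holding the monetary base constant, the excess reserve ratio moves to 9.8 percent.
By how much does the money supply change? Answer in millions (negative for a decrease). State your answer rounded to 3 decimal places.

Initially m₁ = (1 + 0.29) / (0.2443 + 0.114 + 0.29) ≈ 1.98982, so M₁ = 1.98982 × 3.122 ≈ 6.2122 million.
After the change m₂ = (1 + 0.29) / (0.2443 + 0.098 + 0.29) ≈ 2.04017, so M₂ = 2.04017 × 3.122 ≈ 6.3694 million.
ΔM = M₂ − M₁ = 6.3694 − 6.2122 = 0.1572 million.

0.157 million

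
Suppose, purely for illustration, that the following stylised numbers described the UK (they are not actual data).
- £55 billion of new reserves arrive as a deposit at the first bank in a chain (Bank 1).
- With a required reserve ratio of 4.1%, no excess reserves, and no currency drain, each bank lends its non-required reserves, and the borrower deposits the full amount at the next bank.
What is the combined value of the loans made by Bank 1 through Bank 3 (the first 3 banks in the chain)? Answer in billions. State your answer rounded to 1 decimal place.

Bank i lends (1 − rr)^i of the original deposit: Bank 1 lends 55·0.9590 = 52.7450, Bank 2 lends 55·0.9590² ≈ 50.5825, and so on.
Summing a geometric series: total = 55·[0.9590·(1 − 0.9590^3) / (1 − 0.9590)] ≈ 151.8360 billion.

£151.8 billion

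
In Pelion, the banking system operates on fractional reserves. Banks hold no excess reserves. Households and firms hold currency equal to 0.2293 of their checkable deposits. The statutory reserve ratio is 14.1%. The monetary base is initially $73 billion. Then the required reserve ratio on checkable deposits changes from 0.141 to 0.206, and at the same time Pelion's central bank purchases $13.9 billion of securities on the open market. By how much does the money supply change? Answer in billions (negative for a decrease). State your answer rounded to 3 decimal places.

$3.067 billion

Before: m₁ = (1 + 0.2293) / (0.141 + 0.2293) ≈ 3.319741, MB₁ = 73, so M₁ = 3.319741 × 73 ≈ 242.3411 billion.
After: m₂ = (1 + 0.2293) / (0.206 + 0.2293) ≈ 2.824029, MB₂ = 73 + 13.9 = 86.9, so M₂ = 2.824029 × 86.9 ≈ 245.4081 billion.
ΔM = M₂ − M₁ = 245.4081 − 242.3411 = 3.067 billion.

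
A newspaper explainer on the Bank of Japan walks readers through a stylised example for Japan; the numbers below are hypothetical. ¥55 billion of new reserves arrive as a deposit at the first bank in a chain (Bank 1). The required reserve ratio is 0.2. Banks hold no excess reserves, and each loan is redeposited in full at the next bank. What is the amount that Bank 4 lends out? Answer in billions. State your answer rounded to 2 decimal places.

Each bank lends a fraction (1 − rr) = 0.8000 of the deposit it receives, so Bank 4 receives 55·0.8000^3 and lends 55·0.8000^4 = 22.5280 billion.

¥22.53 billion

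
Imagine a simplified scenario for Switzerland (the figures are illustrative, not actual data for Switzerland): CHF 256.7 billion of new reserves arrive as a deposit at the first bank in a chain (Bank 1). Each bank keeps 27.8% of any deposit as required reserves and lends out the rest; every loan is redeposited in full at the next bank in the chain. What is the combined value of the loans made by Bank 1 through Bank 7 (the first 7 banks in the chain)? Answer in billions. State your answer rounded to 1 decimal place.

Bank i lends (1 − rr)^i of the original deposit: Bank 1 lends 256.7·0.7220 = 185.3374, Bank 2 lends 256.7·0.7220² ≈ 133.8136, and so on.
Summing a geometric series: total = 256.7·[0.7220·(1 − 0.7220^7) / (1 − 0.7220)] ≈ 598.4979 billion.

CHF 598.5 billion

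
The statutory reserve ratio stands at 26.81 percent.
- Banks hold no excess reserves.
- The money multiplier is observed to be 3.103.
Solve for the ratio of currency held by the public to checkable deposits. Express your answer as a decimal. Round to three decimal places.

Using m = 3.103. From m = (1 + c)/(c + rr + e), rearranging gives 1 + c = m·(c + rr + e), so c·(1 − m) = m·(rr + e) − 1.
Hence c = [m·(rr + e) − 1]/(1 − m) = [3.103 × (0.2681 + 0) − 1] / (1 − 3.103) ≈ 0.079927.

0.080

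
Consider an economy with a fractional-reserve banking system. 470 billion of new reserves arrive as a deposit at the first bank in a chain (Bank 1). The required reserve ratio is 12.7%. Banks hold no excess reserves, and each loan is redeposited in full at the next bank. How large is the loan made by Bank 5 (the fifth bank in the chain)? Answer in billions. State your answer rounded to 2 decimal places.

238.32 billion

Each bank lends a fraction (1 − rr) = 0.8730 of the deposit it receives, so Bank 5 receives 470·0.8730^4 and lends 470·0.8730^5 ≈ 238.3247 billion.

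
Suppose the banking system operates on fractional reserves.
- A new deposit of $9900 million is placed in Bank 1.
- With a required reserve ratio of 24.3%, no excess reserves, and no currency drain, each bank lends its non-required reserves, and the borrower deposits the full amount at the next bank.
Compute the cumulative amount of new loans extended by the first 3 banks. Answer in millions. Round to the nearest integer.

$17462 million

Bank i lends (1 − rr)^i of the original deposit: Bank 1 lends 9900·0.7570 = 7494.3000, Bank 2 lends 9900·0.7570² = 5673.1851, and so on.
Summing a geometric series: total = 9900·[0.7570·(1 − 0.7570^3) / (1 − 0.7570)] ≈ 17462.0862 million.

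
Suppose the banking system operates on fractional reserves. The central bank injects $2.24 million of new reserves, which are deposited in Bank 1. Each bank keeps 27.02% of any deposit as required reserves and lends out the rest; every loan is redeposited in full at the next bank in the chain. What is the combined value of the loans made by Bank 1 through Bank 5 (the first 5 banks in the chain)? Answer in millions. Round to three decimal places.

$4.798 million

Bank i lends (1 − rr)^i of the original deposit: Bank 1 lends 2.24·0.7298 ≈ 1.6348, Bank 2 lends 2.24·0.7298² ≈ 1.1930, and so on.
Summing a geometric series: total = 2.24·[0.7298·(1 − 0.7298^5) / (1 − 0.7298)] ≈ 4.7976 million.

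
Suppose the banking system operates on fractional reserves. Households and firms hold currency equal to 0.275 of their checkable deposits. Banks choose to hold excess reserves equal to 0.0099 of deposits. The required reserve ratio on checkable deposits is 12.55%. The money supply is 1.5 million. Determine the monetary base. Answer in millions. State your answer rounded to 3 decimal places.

The money multiplier is m = (1 + c) / (rr + e + c) = (1 + 0.275) / (0.1255 + 0.0099 + 0.275) ≈ 3.10673.
MB = M / m = 1.5 / 3.10673 ≈ 0.4828 million.

0.483 million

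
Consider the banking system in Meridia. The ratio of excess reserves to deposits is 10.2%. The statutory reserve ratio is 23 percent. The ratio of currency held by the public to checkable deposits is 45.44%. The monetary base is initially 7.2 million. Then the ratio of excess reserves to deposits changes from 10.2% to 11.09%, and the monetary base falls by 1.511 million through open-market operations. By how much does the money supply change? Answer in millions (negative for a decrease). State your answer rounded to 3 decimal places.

Before: m₁ = (1 + 0.4544) / (0.23 + 0.102 + 0.4544) ≈ 1.84944, MB₁ = 7.2, so M₁ = 1.84944 × 7.2 ≈ 13.316 million.
After: m₂ = (1 + 0.4544) / (0.23 + 0.1109 + 0.4544) ≈ 1.82874, MB₂ = 7.2 − 1.511 = 5.689, so M₂ = 1.82874 × 5.689 ≈ 10.4037 million.
ΔM = M₂ − M₁ = 10.4037 − 13.316 = -2.9123 million.

-2.912 million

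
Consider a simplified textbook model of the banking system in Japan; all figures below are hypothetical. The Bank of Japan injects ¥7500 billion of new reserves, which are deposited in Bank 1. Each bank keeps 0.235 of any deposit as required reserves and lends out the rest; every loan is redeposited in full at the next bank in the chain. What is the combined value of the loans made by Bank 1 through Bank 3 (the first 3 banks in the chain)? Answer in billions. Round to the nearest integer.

¥13484 billion

Bank i lends (1 − rr)^i of the original deposit: Bank 1 lends 7500·0.7650 = 5737.5000, Bank 2 lends 7500·0.7650² = 4389.1875, and so on.
Summing a geometric series: total = 7500·[0.7650·(1 − 0.7650^3) / (1 − 0.7650)] ≈ 13484.4159 billion.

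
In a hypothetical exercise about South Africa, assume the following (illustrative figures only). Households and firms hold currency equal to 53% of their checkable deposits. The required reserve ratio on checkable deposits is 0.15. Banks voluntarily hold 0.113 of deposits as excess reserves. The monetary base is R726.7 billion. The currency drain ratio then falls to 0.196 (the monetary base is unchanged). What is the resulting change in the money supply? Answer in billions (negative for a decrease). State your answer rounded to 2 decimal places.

Initially m₁ = (1 + 0.53) / (0.15 + 0.113 + 0.53) ≈ 1.929382, so M₁ = 1.929382 × 726.7 ≈ 1402.0819 billion.
After the change m₂ = (1 + 0.196) / (0.15 + 0.113 + 0.196) ≈ 2.605664, so M₂ = 2.605664 × 726.7 ≈ 1893.536 billion.
ΔM = M₂ − M₁ = 1893.536 − 1402.0819 = 491.4541 billion.

R491.45 billion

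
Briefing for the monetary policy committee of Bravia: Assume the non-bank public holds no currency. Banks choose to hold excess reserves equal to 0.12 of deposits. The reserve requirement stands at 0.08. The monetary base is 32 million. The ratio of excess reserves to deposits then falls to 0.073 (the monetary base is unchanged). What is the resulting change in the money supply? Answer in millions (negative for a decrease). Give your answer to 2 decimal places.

Initially m₁ = 1 / (0.08 + 0.12) = 5, so M₁ = 5 × 32 = 160 million.
After the change m₂ = 1 / (0.08 + 0.073) ≈ 6.53595, so M₂ = 6.53595 × 32 = 209.1504 million.
ΔM = M₂ − M₁ = 209.1504 − 160 = 49.1504 million.

49.15 million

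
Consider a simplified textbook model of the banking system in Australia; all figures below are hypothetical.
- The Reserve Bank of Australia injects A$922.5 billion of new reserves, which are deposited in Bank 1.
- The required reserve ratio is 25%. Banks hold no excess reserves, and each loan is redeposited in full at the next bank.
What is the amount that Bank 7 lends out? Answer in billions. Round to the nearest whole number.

Each bank lends a fraction (1 − rr) = 0.7500 of the deposit it receives, so Bank 7 receives 922.5·0.7500^6 and lends 922.5·0.7500^7 ≈ 123.1389 billion.

A$123 billion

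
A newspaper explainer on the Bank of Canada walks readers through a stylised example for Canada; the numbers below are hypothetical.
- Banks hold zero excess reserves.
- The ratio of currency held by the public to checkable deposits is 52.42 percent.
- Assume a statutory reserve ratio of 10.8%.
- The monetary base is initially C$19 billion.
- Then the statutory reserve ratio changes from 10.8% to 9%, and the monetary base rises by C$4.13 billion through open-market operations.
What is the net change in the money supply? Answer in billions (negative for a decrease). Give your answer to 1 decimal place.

C$11.6 billion

Before: m₁ = (1 + 0.5242) / (0.108 + 0.5242) ≈ 2.4109, MB₁ = 19, so M₁ = 2.4109 × 19 = 45.8071 billion.
After: m₂ = (1 + 0.5242) / (0.09 + 0.5242) ≈ 2.4816, MB₂ = 19 + 4.13 = 23.13, so M₂ = 2.4816 × 23.13 ≈ 57.3994 billion.
ΔM = M₂ − M₁ = 57.3994 − 45.8071 = 11.5923 billion.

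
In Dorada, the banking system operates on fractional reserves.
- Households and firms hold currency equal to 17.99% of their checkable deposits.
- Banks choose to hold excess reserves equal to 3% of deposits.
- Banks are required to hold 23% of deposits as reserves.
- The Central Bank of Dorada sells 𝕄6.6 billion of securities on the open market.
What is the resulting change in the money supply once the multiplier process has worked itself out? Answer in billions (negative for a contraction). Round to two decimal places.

-17.70 billion

The money multiplier is m = (1 + c) / (rr + e + c) = (1 + 0.1799) / (0.23 + 0.03 + 0.1799) ≈ 2.6822.
The sale removes 6.6 billion of base, so ΔM = m × ΔMB = 2.6822 × (−6.6) ≈ -17.7025 billion.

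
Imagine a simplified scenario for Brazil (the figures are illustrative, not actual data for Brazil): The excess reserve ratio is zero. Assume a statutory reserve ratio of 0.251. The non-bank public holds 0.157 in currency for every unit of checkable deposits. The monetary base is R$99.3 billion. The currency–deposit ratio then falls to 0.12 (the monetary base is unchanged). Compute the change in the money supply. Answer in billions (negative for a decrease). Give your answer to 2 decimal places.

R$18.18 billion

Initially m₁ = (1 + 0.157) / (0.251 + 0.157) ≈ 2.83578, so M₁ = 2.83578 × 99.3 ≈ 281.593 billion.
After the change m₂ = (1 + 0.12) / (0.251 + 0.12) ≈ 3.01887, so M₂ = 3.01887 × 99.3 ≈ 299.7738 billion.
ΔM = M₂ − M₁ = 299.7738 − 281.593 = 18.1808 billion.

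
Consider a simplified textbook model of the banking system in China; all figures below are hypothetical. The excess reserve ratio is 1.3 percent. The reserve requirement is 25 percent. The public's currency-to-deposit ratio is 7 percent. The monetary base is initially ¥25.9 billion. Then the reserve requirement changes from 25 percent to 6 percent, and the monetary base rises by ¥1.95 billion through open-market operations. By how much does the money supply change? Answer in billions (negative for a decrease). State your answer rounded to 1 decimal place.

¥125.2 billion

Before: m₁ = (1 + 0.07) / (0.25 + 0.013 + 0.07) ≈ 3.2132, MB₁ = 25.9, so M₁ = 3.2132 × 25.9 ≈ 83.2219 billion.
After: m₂ = (1 + 0.07) / (0.06 + 0.013 + 0.07) ≈ 7.4825, MB₂ = 25.9 + 1.95 = 27.85, so M₂ = 7.4825 × 27.85 ≈ 208.3876 billion.
ΔM = M₂ − M₁ = 208.3876 − 83.2219 = 125.1657 billion.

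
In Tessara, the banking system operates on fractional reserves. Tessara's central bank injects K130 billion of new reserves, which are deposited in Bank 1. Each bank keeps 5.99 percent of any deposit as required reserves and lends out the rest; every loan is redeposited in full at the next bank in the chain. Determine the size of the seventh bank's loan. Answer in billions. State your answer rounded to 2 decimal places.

Each bank lends a fraction (1 − rr) = 0.9401 of the deposit it receives, so Bank 7 receives 130·0.9401^6 and lends 130·0.9401^7 ≈ 84.3649 billion.

K84.36 billion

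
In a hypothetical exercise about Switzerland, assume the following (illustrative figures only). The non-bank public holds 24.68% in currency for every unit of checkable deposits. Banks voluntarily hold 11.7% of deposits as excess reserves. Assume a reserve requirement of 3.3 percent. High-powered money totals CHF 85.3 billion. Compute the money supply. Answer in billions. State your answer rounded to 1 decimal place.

The money multiplier is m = (1 + c) / (rr + e + c) = (1 + 0.2468) / (0.033 + 0.117 + 0.2468) ≈ 3.1421.
So M = m × MB = 3.1421 × 85.3 ≈ 268.0211 billion.

CHF 268.0 billion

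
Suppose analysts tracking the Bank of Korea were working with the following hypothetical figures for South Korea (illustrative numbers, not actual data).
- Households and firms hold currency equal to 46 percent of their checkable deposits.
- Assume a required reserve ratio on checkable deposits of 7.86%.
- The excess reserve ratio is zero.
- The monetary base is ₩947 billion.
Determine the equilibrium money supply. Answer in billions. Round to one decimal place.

₩2567.1 billion

The money multiplier is m = (1 + c) / (rr + c) = (1 + 0.46) / (0.0786 + 0.46) ≈ 2.71073.
So M = m × MB = 2.71073 × 947 ≈ 2567.0613 billion.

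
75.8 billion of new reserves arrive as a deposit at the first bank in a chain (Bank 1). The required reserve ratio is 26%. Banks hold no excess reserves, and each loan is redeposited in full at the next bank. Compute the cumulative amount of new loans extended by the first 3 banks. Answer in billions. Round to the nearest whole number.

128 billion

Bank i lends (1 − rr)^i of the original deposit: Bank 1 lends 75.8·0.7400 = 56.0920, Bank 2 lends 75.8·0.7400² ≈ 41.5081, and so on.
Summing a geometric series: total = 75.8·[0.7400·(1 − 0.7400^3) / (1 − 0.7400)] ≈ 128.3161 billion.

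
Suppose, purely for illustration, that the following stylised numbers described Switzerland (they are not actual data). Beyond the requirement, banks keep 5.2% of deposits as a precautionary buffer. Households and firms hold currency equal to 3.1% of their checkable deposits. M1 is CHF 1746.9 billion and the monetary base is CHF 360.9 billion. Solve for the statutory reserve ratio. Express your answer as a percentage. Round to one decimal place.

Using m = M/MB = 1746.9/360.9 ≈ 4.840399. Since m = (1 + c)/(c + rr + e), the denominator satisfies c + rr + e = (1 + c)/m = (1 + 0.031) / 4.840399 ≈ 0.212999.
With c = 0.031 and e = 0.052, the statutory reserve ratio is 0.212999 − 0.031 − 0.052 = 0.129999.

13.0%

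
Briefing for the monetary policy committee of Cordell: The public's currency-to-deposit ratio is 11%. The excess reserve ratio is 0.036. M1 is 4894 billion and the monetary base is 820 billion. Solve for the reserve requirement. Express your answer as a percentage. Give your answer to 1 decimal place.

Using m = M/MB = 4894/820 ≈ 5.968293. Since m = (1 + c)/(c + rr + e), the denominator satisfies c + rr + e = (1 + c)/m = (1 + 0.11) / 5.968293 ≈ 0.185983.
With c = 0.11 and e = 0.036, the reserve requirement is 0.185983 − 0.11 − 0.036 = 0.039983.

4.0%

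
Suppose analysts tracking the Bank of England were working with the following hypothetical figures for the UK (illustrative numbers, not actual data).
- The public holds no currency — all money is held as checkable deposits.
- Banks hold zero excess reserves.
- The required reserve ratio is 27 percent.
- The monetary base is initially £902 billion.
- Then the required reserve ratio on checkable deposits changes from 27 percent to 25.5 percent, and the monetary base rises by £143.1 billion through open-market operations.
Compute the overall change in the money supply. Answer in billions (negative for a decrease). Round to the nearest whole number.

£758 billion

Before: m₁ = 1 / (0.27) ≈ 3.70370, MB₁ = 902, so M₁ = 3.70370 × 902 = 3340.7374 billion.
After: m₂ = 1 / (0.255) ≈ 3.92157, MB₂ = 902 + 143.1 = 1045.1, so M₂ = 3.92157 × 1045.1 ≈ 4098.4328 billion.
ΔM = M₂ − M₁ = 4098.4328 − 3340.7374 = 757.6954 billion.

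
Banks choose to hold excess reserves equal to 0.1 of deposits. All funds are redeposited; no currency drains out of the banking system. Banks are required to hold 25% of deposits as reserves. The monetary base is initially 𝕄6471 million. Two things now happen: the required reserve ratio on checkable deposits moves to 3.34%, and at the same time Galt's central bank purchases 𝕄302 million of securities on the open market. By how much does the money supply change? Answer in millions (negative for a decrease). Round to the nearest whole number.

𝕄32284 million

Before: m₁ = 1 / (0.25 + 0.1) ≈ 2.85714, MB₁ = 6471, so M₁ = 2.85714 × 6471 ≈ 18488.5529 million.
After: m₂ = 1 / (0.0334 + 0.1) ≈ 7.49625, MB₂ = 6471 + 302 = 6773, so M₂ = 7.49625 × 6773 ≈ 50772.1012 million.
ΔM = M₂ − M₁ = 50772.1012 − 18488.5529 = 32283.5483 million.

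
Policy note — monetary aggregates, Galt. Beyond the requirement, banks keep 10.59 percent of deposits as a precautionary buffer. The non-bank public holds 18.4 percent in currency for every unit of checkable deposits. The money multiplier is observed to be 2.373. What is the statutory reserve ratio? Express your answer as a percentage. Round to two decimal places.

Using m = 2.373. Since m = (1 + c)/(c + rr + e), the denominator satisfies c + rr + e = (1 + c)/m = (1 + 0.184) / 2.373 ≈ 0.498946.
With c = 0.184 and e = 0.1059, the statutory reserve ratio is 0.498946 − 0.184 − 0.1059 = 0.209046.

20.90%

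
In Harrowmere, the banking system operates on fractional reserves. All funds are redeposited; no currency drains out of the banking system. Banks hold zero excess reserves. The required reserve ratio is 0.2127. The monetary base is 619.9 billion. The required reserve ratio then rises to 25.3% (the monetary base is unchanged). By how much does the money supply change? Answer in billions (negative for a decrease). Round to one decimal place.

Initially m₁ = 1 / (0.2127) ≈ 4.70146, so M₁ = 4.70146 × 619.9 ≈ 2914.4351 billion.
After the change m₂ = 1 / (0.253) ≈ 3.95257, so M₂ = 3.95257 × 619.9 ≈ 2450.1981 billion.
ΔM = M₂ − M₁ = 2450.1981 − 2914.4351 = -464.237 billion.

-464.2 billion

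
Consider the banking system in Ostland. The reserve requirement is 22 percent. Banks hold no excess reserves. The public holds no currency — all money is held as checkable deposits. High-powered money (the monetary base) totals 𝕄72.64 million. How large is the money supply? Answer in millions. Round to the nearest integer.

𝕄330 million

With no currency drain or excess reserves, the money multiplier is m = 1/rr = 1/0.22 ≈ 4.5455.
Money supply M = m × MB = 4.5455 × 72.64 ≈ 330.1851 million.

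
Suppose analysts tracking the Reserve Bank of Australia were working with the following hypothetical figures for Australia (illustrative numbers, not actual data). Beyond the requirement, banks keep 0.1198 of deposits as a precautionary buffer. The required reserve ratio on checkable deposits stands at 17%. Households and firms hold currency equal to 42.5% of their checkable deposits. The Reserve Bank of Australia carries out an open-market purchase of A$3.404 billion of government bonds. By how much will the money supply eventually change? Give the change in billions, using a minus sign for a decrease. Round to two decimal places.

A$6.79 billion

The money multiplier is m = (1 + c) / (rr + e + c) = (1 + 0.425) / (0.17 + 0.1198 + 0.425) ≈ 1.9936.
The purchase adds 3.404 billion of base, so ΔM = m × ΔMB = 1.9936 × (+3.404) ≈ 6.7862 billion.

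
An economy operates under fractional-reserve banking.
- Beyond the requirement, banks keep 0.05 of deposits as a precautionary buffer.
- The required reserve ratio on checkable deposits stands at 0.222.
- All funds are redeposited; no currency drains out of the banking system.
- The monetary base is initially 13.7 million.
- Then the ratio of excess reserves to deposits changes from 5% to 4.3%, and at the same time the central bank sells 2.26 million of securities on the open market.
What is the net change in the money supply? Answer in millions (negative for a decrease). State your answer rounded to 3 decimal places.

-7.198 million

Before: m₁ = 1 / (0.222 + 0.05) ≈ 3.676471, MB₁ = 13.7, so M₁ = 3.676471 × 13.7 ≈ 50.3677 million.
After: m₂ = 1 / (0.222 + 0.043) ≈ 3.773585, MB₂ = 13.7 − 2.26 = 11.44, so M₂ = 3.773585 × 11.44 ≈ 43.1698 million.
ΔM = M₂ − M₁ = 43.1698 − 50.3677 = -7.1979 million.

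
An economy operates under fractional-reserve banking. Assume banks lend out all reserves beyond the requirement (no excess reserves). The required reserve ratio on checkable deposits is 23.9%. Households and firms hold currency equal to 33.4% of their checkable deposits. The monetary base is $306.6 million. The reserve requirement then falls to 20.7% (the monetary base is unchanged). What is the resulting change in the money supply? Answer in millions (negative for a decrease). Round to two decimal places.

$42.22 million

Initially m₁ = (1 + 0.334) / (0.239 + 0.334) ≈ 2.328098, so M₁ = 2.328098 × 306.6 ≈ 713.7948 million.
After the change m₂ = (1 + 0.334) / (0.207 + 0.334) ≈ 2.465804, so M₂ = 2.465804 × 306.6 ≈ 756.0155 million.
ΔM = M₂ − M₁ = 756.0155 − 713.7948 = 42.2207 million.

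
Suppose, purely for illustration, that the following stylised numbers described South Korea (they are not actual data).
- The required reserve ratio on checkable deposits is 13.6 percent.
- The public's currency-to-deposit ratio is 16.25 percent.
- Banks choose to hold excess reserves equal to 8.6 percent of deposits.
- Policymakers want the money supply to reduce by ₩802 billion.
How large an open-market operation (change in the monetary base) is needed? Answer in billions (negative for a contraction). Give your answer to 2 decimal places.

The money multiplier is m = (1 + c) / (rr + e + c) = (1 + 0.1625) / (0.136 + 0.086 + 0.1625) ≈ 3.023407.
ΔMB = ΔM / m = (−802) / 3.023407 ≈ -265.2637 billion.

-265.26 billion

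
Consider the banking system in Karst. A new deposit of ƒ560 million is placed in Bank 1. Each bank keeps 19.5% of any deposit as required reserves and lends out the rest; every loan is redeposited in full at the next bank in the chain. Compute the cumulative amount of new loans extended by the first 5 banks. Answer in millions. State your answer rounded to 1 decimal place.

ƒ1530.3 million

Bank i lends (1 − rr)^i of the original deposit: Bank 1 lends 560·0.8050 = 450.8000, Bank 2 lends 560·0.8050² = 362.8940, and so on.
Summing a geometric series: total = 560·[0.8050·(1 − 0.8050^5) / (1 − 0.8050)] ≈ 1530.2954 million.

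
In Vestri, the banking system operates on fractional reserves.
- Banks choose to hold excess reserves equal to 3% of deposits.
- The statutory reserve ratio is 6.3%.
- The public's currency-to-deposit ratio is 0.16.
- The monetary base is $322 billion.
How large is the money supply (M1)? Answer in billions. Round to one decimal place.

The money multiplier is m = (1 + c) / (rr + e + c) = (1 + 0.16) / (0.063 + 0.03 + 0.16) ≈ 4.58498.
So M = m × MB = 4.58498 × 322 ≈ 1476.3636 billion.

$1476.4 billion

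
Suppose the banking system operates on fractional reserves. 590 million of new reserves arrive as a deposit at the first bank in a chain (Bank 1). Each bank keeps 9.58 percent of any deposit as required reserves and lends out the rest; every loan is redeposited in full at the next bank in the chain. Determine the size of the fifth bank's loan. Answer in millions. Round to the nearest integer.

357 million

Each bank lends a fraction (1 − rr) = 0.9042 of the deposit it receives, so Bank 5 receives 590·0.9042^4 and lends 590·0.9042^5 ≈ 356.5944 million.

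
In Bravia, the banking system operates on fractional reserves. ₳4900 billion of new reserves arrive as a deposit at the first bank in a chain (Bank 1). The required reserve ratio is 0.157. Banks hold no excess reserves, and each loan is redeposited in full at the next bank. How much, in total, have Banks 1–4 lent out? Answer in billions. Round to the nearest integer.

Bank i lends (1 − rr)^i of the original deposit: Bank 1 lends 4900·0.8430 = 4130.7000, Bank 2 lends 4900·0.8430² = 3482.1801, and so on.
Summing a geometric series: total = 4900·[0.8430·(1 − 0.8430^4) / (1 − 0.8430)] ≈ 13022.9657 billion.

₳13023 billion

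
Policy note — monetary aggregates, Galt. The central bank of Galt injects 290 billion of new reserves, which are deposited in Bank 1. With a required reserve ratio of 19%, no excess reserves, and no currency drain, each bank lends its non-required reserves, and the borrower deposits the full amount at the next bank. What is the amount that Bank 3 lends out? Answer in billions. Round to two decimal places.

Each bank lends a fraction (1 − rr) = 0.8100 of the deposit it receives, so Bank 3 receives 290·0.8100^2 and lends 290·0.8100^3 ≈ 154.1179 billion.

154.12 billion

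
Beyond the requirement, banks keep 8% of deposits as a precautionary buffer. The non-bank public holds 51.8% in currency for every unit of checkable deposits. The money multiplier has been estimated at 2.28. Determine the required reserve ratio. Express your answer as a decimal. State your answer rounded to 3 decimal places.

0.068

Using m = 2.28. Since m = (1 + c)/(c + rr + e), the denominator satisfies c + rr + e = (1 + c)/m = (1 + 0.518) / 2.28 ≈ 0.665789.
With c = 0.518 and e = 0.08, the required reserve ratio is 0.665789 − 0.518 − 0.08 = 0.067789.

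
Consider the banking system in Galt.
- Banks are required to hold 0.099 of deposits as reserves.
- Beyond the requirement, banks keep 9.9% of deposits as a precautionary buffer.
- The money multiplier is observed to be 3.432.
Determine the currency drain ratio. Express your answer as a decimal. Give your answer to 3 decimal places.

0.132

Using m = 3.432. From m = (1 + c)/(c + rr + e), rearranging gives 1 + c = m·(c + rr + e), so c·(1 − m) = m·(rr + e) − 1.
Hence c = [m·(rr + e) − 1]/(1 − m) = [3.432 × (0.099 + 0.099) − 1] / (1 − 3.432) ≈ 0.131770.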